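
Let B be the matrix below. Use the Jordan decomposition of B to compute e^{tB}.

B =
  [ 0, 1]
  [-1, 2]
e^{tB} =
  [-t*exp(t) + exp(t), t*exp(t)]
  [-t*exp(t), t*exp(t) + exp(t)]

Strategy: write B = P · J · P⁻¹ where J is a Jordan canonical form, so e^{tB} = P · e^{tJ} · P⁻¹, and e^{tJ} can be computed block-by-block.

B has Jordan form
J =
  [1, 1]
  [0, 1]
(up to reordering of blocks).

Per-block formulas:
  For a 2×2 Jordan block J_2(1): exp(t · J_2(1)) = e^(1t)·(I + t·N), where N is the 2×2 nilpotent shift.

After assembling e^{tJ} and conjugating by P, we get:

e^{tB} =
  [-t*exp(t) + exp(t), t*exp(t)]
  [-t*exp(t), t*exp(t) + exp(t)]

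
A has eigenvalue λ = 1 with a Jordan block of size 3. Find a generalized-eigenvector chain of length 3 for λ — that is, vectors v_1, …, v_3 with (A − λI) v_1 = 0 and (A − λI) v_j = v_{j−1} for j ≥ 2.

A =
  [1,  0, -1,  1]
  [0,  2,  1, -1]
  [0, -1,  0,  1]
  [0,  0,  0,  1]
A Jordan chain for λ = 1 of length 3:
v_1 = (1, 0, 0, 0)ᵀ
v_2 = (0, 1, -1, 0)ᵀ
v_3 = (0, 1, 0, 0)ᵀ

Let N = A − (1)·I. We want v_3 with N^3 v_3 = 0 but N^2 v_3 ≠ 0; then v_{j-1} := N · v_j for j = 3, …, 2.

Pick v_3 = (0, 1, 0, 0)ᵀ.
Then v_2 = N · v_3 = (0, 1, -1, 0)ᵀ.
Then v_1 = N · v_2 = (1, 0, 0, 0)ᵀ.

Sanity check: (A − (1)·I) v_1 = (0, 0, 0, 0)ᵀ = 0. ✓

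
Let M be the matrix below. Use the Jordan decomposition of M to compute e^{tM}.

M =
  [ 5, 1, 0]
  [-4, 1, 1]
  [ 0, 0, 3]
e^{tM} =
  [2*t*exp(3*t) + exp(3*t), t*exp(3*t), t^2*exp(3*t)/2]
  [-4*t*exp(3*t), -2*t*exp(3*t) + exp(3*t), -t^2*exp(3*t) + t*exp(3*t)]
  [0, 0, exp(3*t)]

Strategy: write M = P · J · P⁻¹ where J is a Jordan canonical form, so e^{tM} = P · e^{tJ} · P⁻¹, and e^{tJ} can be computed block-by-block.

M has Jordan form
J =
  [3, 1, 0]
  [0, 3, 1]
  [0, 0, 3]
(up to reordering of blocks).

Per-block formulas:
  For a 3×3 Jordan block J_3(3): exp(t · J_3(3)) = e^(3t)·(I + t·N + (t^2/2)·N^2), where N is the 3×3 nilpotent shift.

After assembling e^{tJ} and conjugating by P, we get:

e^{tM} =
  [2*t*exp(3*t) + exp(3*t), t*exp(3*t), t^2*exp(3*t)/2]
  [-4*t*exp(3*t), -2*t*exp(3*t) + exp(3*t), -t^2*exp(3*t) + t*exp(3*t)]
  [0, 0, exp(3*t)]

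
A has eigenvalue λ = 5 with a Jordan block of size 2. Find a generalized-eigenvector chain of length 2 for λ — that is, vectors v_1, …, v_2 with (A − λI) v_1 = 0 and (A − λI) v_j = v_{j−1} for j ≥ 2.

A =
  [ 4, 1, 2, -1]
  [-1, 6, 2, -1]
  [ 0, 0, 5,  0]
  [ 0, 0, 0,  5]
A Jordan chain for λ = 5 of length 2:
v_1 = (-1, -1, 0, 0)ᵀ
v_2 = (1, 0, 0, 0)ᵀ

Let N = A − (5)·I. We want v_2 with N^2 v_2 = 0 but N^1 v_2 ≠ 0; then v_{j-1} := N · v_j for j = 2, …, 2.

Pick v_2 = (1, 0, 0, 0)ᵀ.
Then v_1 = N · v_2 = (-1, -1, 0, 0)ᵀ.

Sanity check: (A − (5)·I) v_1 = (0, 0, 0, 0)ᵀ = 0. ✓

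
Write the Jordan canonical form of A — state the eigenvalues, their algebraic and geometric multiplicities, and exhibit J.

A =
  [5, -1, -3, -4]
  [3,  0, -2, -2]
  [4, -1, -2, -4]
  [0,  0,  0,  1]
J_3(1) ⊕ J_1(1)

The characteristic polynomial is
  det(x·I − A) = x^4 - 4*x^3 + 6*x^2 - 4*x + 1 = (x - 1)^4

Eigenvalues and multiplicities (the geometric multiplicity of λ is n − rank(A − λI), which equals the number of Jordan blocks for λ):
  λ = 1: algebraic multiplicity = 4, geometric multiplicity = 2

Determining the block sizes for each eigenvalue:
  λ = 1: with am = 4 and gm = 2, the partition is not yet determined (e.g. several partitions of 4 into 2 parts exist). Let N = A − (1)·I. Computing rank(N^1) = 2, rank(N^2) = 1, rank(N^3) = 0; the number of blocks of size ≥ j is rank(N^{j−1}) − rank(N^j), giving [2, 1, 1]. So we have 1 block(s) of size 3, 1 block(s) of size 1 → block sizes [3, 1]

Assembling the blocks gives a Jordan form
J =
  [1, 1, 0, 0]
  [0, 1, 1, 0]
  [0, 0, 1, 0]
  [0, 0, 0, 1]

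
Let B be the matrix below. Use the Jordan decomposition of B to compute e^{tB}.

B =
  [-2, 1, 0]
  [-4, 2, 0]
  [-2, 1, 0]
e^{tB} =
  [1 - 2*t, t, 0]
  [-4*t, 2*t + 1, 0]
  [-2*t, t, 1]

Strategy: write B = P · J · P⁻¹ where J is a Jordan canonical form, so e^{tB} = P · e^{tJ} · P⁻¹, and e^{tJ} can be computed block-by-block.

B has Jordan form
J =
  [0, 1, 0]
  [0, 0, 0]
  [0, 0, 0]
(up to reordering of blocks).

Per-block formulas:
  For a 1×1 block at λ = 0: exp(t · [0]) = [e^(0t)].
  For a 2×2 Jordan block J_2(0): exp(t · J_2(0)) = e^(0t)·(I + t·N), where N is the 2×2 nilpotent shift.

After assembling e^{tJ} and conjugating by P, we get:

e^{tB} =
  [1 - 2*t, t, 0]
  [-4*t, 2*t + 1, 0]
  [-2*t, t, 1]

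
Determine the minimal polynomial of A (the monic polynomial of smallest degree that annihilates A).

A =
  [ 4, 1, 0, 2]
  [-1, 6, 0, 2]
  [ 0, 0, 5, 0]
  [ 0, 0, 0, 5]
x^2 - 10*x + 25

The characteristic polynomial is χ_A(x) = (x - 5)^4, so the eigenvalues are known. The minimal polynomial is
  m_A(x) = Π_λ (x − λ)^{k_λ}
where k_λ is the size of the *largest* Jordan block for λ (equivalently, the smallest k with (A − λI)^k v = 0 for every generalised eigenvector v of λ).

  λ = 5: largest Jordan block has size 2, contributing (x − 5)^2

So m_A(x) = (x - 5)^2 = x^2 - 10*x + 25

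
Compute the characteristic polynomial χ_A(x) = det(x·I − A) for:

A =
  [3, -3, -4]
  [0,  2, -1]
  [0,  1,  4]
x^3 - 9*x^2 + 27*x - 27

Expanding det(x·I − A) (e.g. by cofactor expansion or by noting that A is similar to its Jordan form J, which has the same characteristic polynomial as A) gives
  χ_A(x) = x^3 - 9*x^2 + 27*x - 27
which factors as (x - 3)^3. The eigenvalues (with algebraic multiplicities) are λ = 3 with multiplicity 3.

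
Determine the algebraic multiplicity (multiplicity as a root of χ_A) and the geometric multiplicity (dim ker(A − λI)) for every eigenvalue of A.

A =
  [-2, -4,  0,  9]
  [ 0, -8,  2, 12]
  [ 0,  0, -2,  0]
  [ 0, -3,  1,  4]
λ = -2: alg = 4, geom = 2

Step 1 — factor the characteristic polynomial to read off the algebraic multiplicities:
  χ_A(x) = (x + 2)^4

Step 2 — compute geometric multiplicities via the rank-nullity identity g(λ) = n − rank(A − λI):
  rank(A − (-2)·I) = 2, so dim ker(A − (-2)·I) = n − 2 = 2

Summary:
  λ = -2: algebraic multiplicity = 4, geometric multiplicity = 2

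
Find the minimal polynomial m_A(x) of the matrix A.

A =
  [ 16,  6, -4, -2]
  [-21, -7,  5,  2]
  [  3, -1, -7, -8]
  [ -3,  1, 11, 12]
x^3 - 10*x^2 + 32*x - 32

The characteristic polynomial is χ_A(x) = (x - 4)^3*(x - 2), so the eigenvalues are known. The minimal polynomial is
  m_A(x) = Π_λ (x − λ)^{k_λ}
where k_λ is the size of the *largest* Jordan block for λ (equivalently, the smallest k with (A − λI)^k v = 0 for every generalised eigenvector v of λ).

  λ = 2: largest Jordan block has size 1, contributing (x − 2)
  λ = 4: largest Jordan block has size 2, contributing (x − 4)^2

So m_A(x) = (x - 4)^2*(x - 2) = x^3 - 10*x^2 + 32*x - 32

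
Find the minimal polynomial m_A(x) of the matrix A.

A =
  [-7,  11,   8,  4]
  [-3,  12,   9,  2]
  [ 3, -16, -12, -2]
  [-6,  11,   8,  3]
x^3 + 3*x^2 + 3*x + 1

The characteristic polynomial is χ_A(x) = (x + 1)^4, so the eigenvalues are known. The minimal polynomial is
  m_A(x) = Π_λ (x − λ)^{k_λ}
where k_λ is the size of the *largest* Jordan block for λ (equivalently, the smallest k with (A − λI)^k v = 0 for every generalised eigenvector v of λ).

  λ = -1: largest Jordan block has size 3, contributing (x + 1)^3

So m_A(x) = (x + 1)^3 = x^3 + 3*x^2 + 3*x + 1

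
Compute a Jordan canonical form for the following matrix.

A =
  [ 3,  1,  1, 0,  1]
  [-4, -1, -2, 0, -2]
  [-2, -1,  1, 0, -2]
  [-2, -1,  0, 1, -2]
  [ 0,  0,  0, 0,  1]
J_3(1) ⊕ J_1(1) ⊕ J_1(1)

The characteristic polynomial is
  det(x·I − A) = x^5 - 5*x^4 + 10*x^3 - 10*x^2 + 5*x - 1 = (x - 1)^5

Eigenvalues and multiplicities (the geometric multiplicity of λ is n − rank(A − λI), which equals the number of Jordan blocks for λ):
  λ = 1: algebraic multiplicity = 5, geometric multiplicity = 3

Determining the block sizes for each eigenvalue:
  λ = 1: with am = 5 and gm = 3, the partition is not yet determined (e.g. several partitions of 5 into 3 parts exist). Let N = A − (1)·I. Computing rank(N^1) = 2, rank(N^2) = 1, rank(N^3) = 0; the number of blocks of size ≥ j is rank(N^{j−1}) − rank(N^j), giving [3, 1, 1]. So we have 1 block(s) of size 3, 2 block(s) of size 1 → block sizes [3, 1, 1]

Assembling the blocks gives a Jordan form
J =
  [1, 1, 0, 0, 0]
  [0, 1, 1, 0, 0]
  [0, 0, 1, 0, 0]
  [0, 0, 0, 1, 0]
  [0, 0, 0, 0, 1]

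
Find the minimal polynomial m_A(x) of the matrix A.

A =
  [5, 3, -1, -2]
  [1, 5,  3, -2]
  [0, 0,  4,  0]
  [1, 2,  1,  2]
x^3 - 12*x^2 + 48*x - 64

The characteristic polynomial is χ_A(x) = (x - 4)^4, so the eigenvalues are known. The minimal polynomial is
  m_A(x) = Π_λ (x − λ)^{k_λ}
where k_λ is the size of the *largest* Jordan block for λ (equivalently, the smallest k with (A − λI)^k v = 0 for every generalised eigenvector v of λ).

  λ = 4: largest Jordan block has size 3, contributing (x − 4)^3

So m_A(x) = (x - 4)^3 = x^3 - 12*x^2 + 48*x - 64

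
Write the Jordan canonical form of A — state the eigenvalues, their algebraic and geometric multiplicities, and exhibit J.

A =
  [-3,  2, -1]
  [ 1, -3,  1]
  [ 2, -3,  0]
J_3(-2)

The characteristic polynomial is
  det(x·I − A) = x^3 + 6*x^2 + 12*x + 8 = (x + 2)^3

Eigenvalues and multiplicities (the geometric multiplicity of λ is n − rank(A − λI), which equals the number of Jordan blocks for λ):
  λ = -2: algebraic multiplicity = 3, geometric multiplicity = 1

Determining the block sizes for each eigenvalue:
  λ = -2: one block (gm = 1), so the single block has size am = 3 → block sizes [3]

Assembling the blocks gives a Jordan form
J =
  [-2,  1,  0]
  [ 0, -2,  1]
  [ 0,  0, -2]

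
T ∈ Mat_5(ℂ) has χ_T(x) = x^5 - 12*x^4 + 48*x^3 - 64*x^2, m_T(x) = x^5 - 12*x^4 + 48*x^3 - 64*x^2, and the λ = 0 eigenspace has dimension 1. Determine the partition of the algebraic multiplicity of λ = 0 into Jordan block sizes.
Block sizes for λ = 0: [2]

Step 1 — from the characteristic polynomial, algebraic multiplicity of λ = 0 is 2. From dim ker(T − (0)·I) = 1, there are exactly 1 Jordan blocks for λ = 0.
Step 2 — from the minimal polynomial, the factor (x − 0)^2 tells us the largest block for λ = 0 has size 2.
Step 3 — with total size 2, 1 blocks, and largest block 2, the block sizes (in nonincreasing order) are [2].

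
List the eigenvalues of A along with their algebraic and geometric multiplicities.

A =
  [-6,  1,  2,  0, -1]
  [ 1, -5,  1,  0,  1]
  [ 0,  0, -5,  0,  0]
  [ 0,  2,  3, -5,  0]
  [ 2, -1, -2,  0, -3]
λ = -5: alg = 4, geom = 2; λ = -4: alg = 1, geom = 1

Step 1 — factor the characteristic polynomial to read off the algebraic multiplicities:
  χ_A(x) = (x + 4)*(x + 5)^4

Step 2 — compute geometric multiplicities via the rank-nullity identity g(λ) = n − rank(A − λI):
  rank(A − (-5)·I) = 3, so dim ker(A − (-5)·I) = n − 3 = 2
  rank(A − (-4)·I) = 4, so dim ker(A − (-4)·I) = n − 4 = 1

Summary:
  λ = -5: algebraic multiplicity = 4, geometric multiplicity = 2
  λ = -4: algebraic multiplicity = 1, geometric multiplicity = 1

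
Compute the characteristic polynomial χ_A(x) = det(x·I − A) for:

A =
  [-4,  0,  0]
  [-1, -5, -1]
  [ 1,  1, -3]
x^3 + 12*x^2 + 48*x + 64

Expanding det(x·I − A) (e.g. by cofactor expansion or by noting that A is similar to its Jordan form J, which has the same characteristic polynomial as A) gives
  χ_A(x) = x^3 + 12*x^2 + 48*x + 64
which factors as (x + 4)^3. The eigenvalues (with algebraic multiplicities) are λ = -4 with multiplicity 3.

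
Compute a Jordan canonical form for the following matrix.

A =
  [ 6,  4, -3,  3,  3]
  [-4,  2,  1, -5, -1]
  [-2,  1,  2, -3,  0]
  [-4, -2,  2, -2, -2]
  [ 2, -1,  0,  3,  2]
J_3(2) ⊕ J_1(2) ⊕ J_1(2)

The characteristic polynomial is
  det(x·I − A) = x^5 - 10*x^4 + 40*x^3 - 80*x^2 + 80*x - 32 = (x - 2)^5

Eigenvalues and multiplicities (the geometric multiplicity of λ is n − rank(A − λI), which equals the number of Jordan blocks for λ):
  λ = 2: algebraic multiplicity = 5, geometric multiplicity = 3

Determining the block sizes for each eigenvalue:
  λ = 2: with am = 5 and gm = 3, the partition is not yet determined (e.g. several partitions of 5 into 3 parts exist). Let N = A − (2)·I. Computing rank(N^1) = 2, rank(N^2) = 1, rank(N^3) = 0; the number of blocks of size ≥ j is rank(N^{j−1}) − rank(N^j), giving [3, 1, 1]. So we have 1 block(s) of size 3, 2 block(s) of size 1 → block sizes [3, 1, 1]

Assembling the blocks gives a Jordan form
J =
  [2, 1, 0, 0, 0]
  [0, 2, 1, 0, 0]
  [0, 0, 2, 0, 0]
  [0, 0, 0, 2, 0]
  [0, 0, 0, 0, 2]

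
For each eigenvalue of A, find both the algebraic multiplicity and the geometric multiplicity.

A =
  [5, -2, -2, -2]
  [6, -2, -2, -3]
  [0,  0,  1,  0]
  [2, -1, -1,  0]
λ = 1: alg = 4, geom = 2

Step 1 — factor the characteristic polynomial to read off the algebraic multiplicities:
  χ_A(x) = (x - 1)^4

Step 2 — compute geometric multiplicities via the rank-nullity identity g(λ) = n − rank(A − λI):
  rank(A − (1)·I) = 2, so dim ker(A − (1)·I) = n − 2 = 2

Summary:
  λ = 1: algebraic multiplicity = 4, geometric multiplicity = 2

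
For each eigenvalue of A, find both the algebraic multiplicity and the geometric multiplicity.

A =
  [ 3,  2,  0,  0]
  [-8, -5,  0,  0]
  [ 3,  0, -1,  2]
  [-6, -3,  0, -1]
λ = -1: alg = 4, geom = 2

Step 1 — factor the characteristic polynomial to read off the algebraic multiplicities:
  χ_A(x) = (x + 1)^4

Step 2 — compute geometric multiplicities via the rank-nullity identity g(λ) = n − rank(A − λI):
  rank(A − (-1)·I) = 2, so dim ker(A − (-1)·I) = n − 2 = 2

Summary:
  λ = -1: algebraic multiplicity = 4, geometric multiplicity = 2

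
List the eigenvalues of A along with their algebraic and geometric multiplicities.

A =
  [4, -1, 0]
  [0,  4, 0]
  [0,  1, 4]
λ = 4: alg = 3, geom = 2

Step 1 — factor the characteristic polynomial to read off the algebraic multiplicities:
  χ_A(x) = (x - 4)^3

Step 2 — compute geometric multiplicities via the rank-nullity identity g(λ) = n − rank(A − λI):
  rank(A − (4)·I) = 1, so dim ker(A − (4)·I) = n − 1 = 2

Summary:
  λ = 4: algebraic multiplicity = 3, geometric multiplicity = 2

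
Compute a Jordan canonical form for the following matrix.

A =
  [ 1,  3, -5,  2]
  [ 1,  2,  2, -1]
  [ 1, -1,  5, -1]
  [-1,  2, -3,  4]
J_2(3) ⊕ J_2(3)

The characteristic polynomial is
  det(x·I − A) = x^4 - 12*x^3 + 54*x^2 - 108*x + 81 = (x - 3)^4

Eigenvalues and multiplicities (the geometric multiplicity of λ is n − rank(A − λI), which equals the number of Jordan blocks for λ):
  λ = 3: algebraic multiplicity = 4, geometric multiplicity = 2

Determining the block sizes for each eigenvalue:
  λ = 3: with am = 4 and gm = 2, the partition is not yet determined (e.g. several partitions of 4 into 2 parts exist). Let N = A − (3)·I. Computing rank(N^1) = 2, rank(N^2) = 0; the number of blocks of size ≥ j is rank(N^{j−1}) − rank(N^j), giving [2, 2]. So we have 2 block(s) of size 2 → block sizes [2, 2]

Assembling the blocks gives a Jordan form
J =
  [3, 1, 0, 0]
  [0, 3, 0, 0]
  [0, 0, 3, 1]
  [0, 0, 0, 3]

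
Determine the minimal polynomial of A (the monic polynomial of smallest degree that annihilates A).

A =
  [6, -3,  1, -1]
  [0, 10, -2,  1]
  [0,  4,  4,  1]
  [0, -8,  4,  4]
x^2 - 12*x + 36

The characteristic polynomial is χ_A(x) = (x - 6)^4, so the eigenvalues are known. The minimal polynomial is
  m_A(x) = Π_λ (x − λ)^{k_λ}
where k_λ is the size of the *largest* Jordan block for λ (equivalently, the smallest k with (A − λI)^k v = 0 for every generalised eigenvector v of λ).

  λ = 6: largest Jordan block has size 2, contributing (x − 6)^2

So m_A(x) = (x - 6)^2 = x^2 - 12*x + 36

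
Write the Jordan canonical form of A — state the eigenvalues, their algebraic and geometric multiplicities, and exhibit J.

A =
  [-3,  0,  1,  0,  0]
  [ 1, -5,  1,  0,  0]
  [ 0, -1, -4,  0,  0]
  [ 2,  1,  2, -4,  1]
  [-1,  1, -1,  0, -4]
J_3(-4) ⊕ J_2(-4)

The characteristic polynomial is
  det(x·I − A) = x^5 + 20*x^4 + 160*x^3 + 640*x^2 + 1280*x + 1024 = (x + 4)^5

Eigenvalues and multiplicities (the geometric multiplicity of λ is n − rank(A − λI), which equals the number of Jordan blocks for λ):
  λ = -4: algebraic multiplicity = 5, geometric multiplicity = 2

Determining the block sizes for each eigenvalue:
  λ = -4: with am = 5 and gm = 2, the partition is not yet determined (e.g. several partitions of 5 into 2 parts exist). Let N = A − (-4)·I. Computing rank(N^1) = 3, rank(N^2) = 1, rank(N^3) = 0; the number of blocks of size ≥ j is rank(N^{j−1}) − rank(N^j), giving [2, 2, 1]. So we have 1 block(s) of size 3, 1 block(s) of size 2 → block sizes [3, 2]

Assembling the blocks gives a Jordan form
J =
  [-4,  1,  0,  0,  0]
  [ 0, -4,  1,  0,  0]
  [ 0,  0, -4,  0,  0]
  [ 0,  0,  0, -4,  1]
  [ 0,  0,  0,  0, -4]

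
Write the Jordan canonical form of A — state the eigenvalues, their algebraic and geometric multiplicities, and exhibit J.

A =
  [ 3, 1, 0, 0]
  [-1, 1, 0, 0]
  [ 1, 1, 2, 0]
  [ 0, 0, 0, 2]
J_2(2) ⊕ J_1(2) ⊕ J_1(2)

The characteristic polynomial is
  det(x·I − A) = x^4 - 8*x^3 + 24*x^2 - 32*x + 16 = (x - 2)^4

Eigenvalues and multiplicities (the geometric multiplicity of λ is n − rank(A − λI), which equals the number of Jordan blocks for λ):
  λ = 2: algebraic multiplicity = 4, geometric multiplicity = 3

Determining the block sizes for each eigenvalue:
  λ = 2: 3 blocks summing to 4 forces exactly one block of size 2 and the rest size 1 → block sizes [2, 1, 1]

Assembling the blocks gives a Jordan form
J =
  [2, 1, 0, 0]
  [0, 2, 0, 0]
  [0, 0, 2, 0]
  [0, 0, 0, 2]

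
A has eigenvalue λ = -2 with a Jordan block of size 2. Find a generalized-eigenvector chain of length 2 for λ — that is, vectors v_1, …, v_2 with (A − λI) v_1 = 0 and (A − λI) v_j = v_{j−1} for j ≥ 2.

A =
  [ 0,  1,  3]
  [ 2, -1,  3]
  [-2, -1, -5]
A Jordan chain for λ = -2 of length 2:
v_1 = (2, 2, -2)ᵀ
v_2 = (1, 0, 0)ᵀ

Let N = A − (-2)·I. We want v_2 with N^2 v_2 = 0 but N^1 v_2 ≠ 0; then v_{j-1} := N · v_j for j = 2, …, 2.

Pick v_2 = (1, 0, 0)ᵀ.
Then v_1 = N · v_2 = (2, 2, -2)ᵀ.

Sanity check: (A − (-2)·I) v_1 = (0, 0, 0)ᵀ = 0. ✓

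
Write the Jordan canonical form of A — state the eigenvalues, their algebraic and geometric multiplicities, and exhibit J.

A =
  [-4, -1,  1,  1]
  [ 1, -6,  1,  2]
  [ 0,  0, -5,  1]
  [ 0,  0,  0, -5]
J_2(-5) ⊕ J_2(-5)

The characteristic polynomial is
  det(x·I − A) = x^4 + 20*x^3 + 150*x^2 + 500*x + 625 = (x + 5)^4

Eigenvalues and multiplicities (the geometric multiplicity of λ is n − rank(A − λI), which equals the number of Jordan blocks for λ):
  λ = -5: algebraic multiplicity = 4, geometric multiplicity = 2

Determining the block sizes for each eigenvalue:
  λ = -5: with am = 4 and gm = 2, the partition is not yet determined (e.g. several partitions of 4 into 2 parts exist). Let N = A − (-5)·I. Computing rank(N^1) = 2, rank(N^2) = 0; the number of blocks of size ≥ j is rank(N^{j−1}) − rank(N^j), giving [2, 2]. So we have 2 block(s) of size 2 → block sizes [2, 2]

Assembling the blocks gives a Jordan form
J =
  [-5,  1,  0,  0]
  [ 0, -5,  0,  0]
  [ 0,  0, -5,  1]
  [ 0,  0,  0, -5]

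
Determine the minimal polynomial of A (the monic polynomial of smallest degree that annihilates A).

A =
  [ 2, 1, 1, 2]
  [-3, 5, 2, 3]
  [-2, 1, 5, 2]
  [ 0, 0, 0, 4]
x^3 - 12*x^2 + 48*x - 64

The characteristic polynomial is χ_A(x) = (x - 4)^4, so the eigenvalues are known. The minimal polynomial is
  m_A(x) = Π_λ (x − λ)^{k_λ}
where k_λ is the size of the *largest* Jordan block for λ (equivalently, the smallest k with (A − λI)^k v = 0 for every generalised eigenvector v of λ).

  λ = 4: largest Jordan block has size 3, contributing (x − 4)^3

So m_A(x) = (x - 4)^3 = x^3 - 12*x^2 + 48*x - 64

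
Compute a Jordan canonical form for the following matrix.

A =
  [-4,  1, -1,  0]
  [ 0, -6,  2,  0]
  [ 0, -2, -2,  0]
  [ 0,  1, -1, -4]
J_2(-4) ⊕ J_1(-4) ⊕ J_1(-4)

The characteristic polynomial is
  det(x·I − A) = x^4 + 16*x^3 + 96*x^2 + 256*x + 256 = (x + 4)^4

Eigenvalues and multiplicities (the geometric multiplicity of λ is n − rank(A − λI), which equals the number of Jordan blocks for λ):
  λ = -4: algebraic multiplicity = 4, geometric multiplicity = 3

Determining the block sizes for each eigenvalue:
  λ = -4: 3 blocks summing to 4 forces exactly one block of size 2 and the rest size 1 → block sizes [2, 1, 1]

Assembling the blocks gives a Jordan form
J =
  [-4,  1,  0,  0]
  [ 0, -4,  0,  0]
  [ 0,  0, -4,  0]
  [ 0,  0,  0, -4]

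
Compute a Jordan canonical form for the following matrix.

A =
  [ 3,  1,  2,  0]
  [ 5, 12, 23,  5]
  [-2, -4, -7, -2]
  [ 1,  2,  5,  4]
J_3(3) ⊕ J_1(3)

The characteristic polynomial is
  det(x·I − A) = x^4 - 12*x^3 + 54*x^2 - 108*x + 81 = (x - 3)^4

Eigenvalues and multiplicities (the geometric multiplicity of λ is n − rank(A − λI), which equals the number of Jordan blocks for λ):
  λ = 3: algebraic multiplicity = 4, geometric multiplicity = 2

Determining the block sizes for each eigenvalue:
  λ = 3: with am = 4 and gm = 2, the partition is not yet determined (e.g. several partitions of 4 into 2 parts exist). Let N = A − (3)·I. Computing rank(N^1) = 2, rank(N^2) = 1, rank(N^3) = 0; the number of blocks of size ≥ j is rank(N^{j−1}) − rank(N^j), giving [2, 1, 1]. So we have 1 block(s) of size 3, 1 block(s) of size 1 → block sizes [3, 1]

Assembling the blocks gives a Jordan form
J =
  [3, 1, 0, 0]
  [0, 3, 1, 0]
  [0, 0, 3, 0]
  [0, 0, 0, 3]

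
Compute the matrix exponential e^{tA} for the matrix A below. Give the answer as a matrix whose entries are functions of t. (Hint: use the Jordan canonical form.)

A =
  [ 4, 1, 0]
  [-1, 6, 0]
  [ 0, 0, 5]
e^{tA} =
  [-t*exp(5*t) + exp(5*t), t*exp(5*t), 0]
  [-t*exp(5*t), t*exp(5*t) + exp(5*t), 0]
  [0, 0, exp(5*t)]

Strategy: write A = P · J · P⁻¹ where J is a Jordan canonical form, so e^{tA} = P · e^{tJ} · P⁻¹, and e^{tJ} can be computed block-by-block.

A has Jordan form
J =
  [5, 1, 0]
  [0, 5, 0]
  [0, 0, 5]
(up to reordering of blocks).

Per-block formulas:
  For a 1×1 block at λ = 5: exp(t · [5]) = [e^(5t)].
  For a 2×2 Jordan block J_2(5): exp(t · J_2(5)) = e^(5t)·(I + t·N), where N is the 2×2 nilpotent shift.

After assembling e^{tJ} and conjugating by P, we get:

e^{tA} =
  [-t*exp(5*t) + exp(5*t), t*exp(5*t), 0]
  [-t*exp(5*t), t*exp(5*t) + exp(5*t), 0]
  [0, 0, exp(5*t)]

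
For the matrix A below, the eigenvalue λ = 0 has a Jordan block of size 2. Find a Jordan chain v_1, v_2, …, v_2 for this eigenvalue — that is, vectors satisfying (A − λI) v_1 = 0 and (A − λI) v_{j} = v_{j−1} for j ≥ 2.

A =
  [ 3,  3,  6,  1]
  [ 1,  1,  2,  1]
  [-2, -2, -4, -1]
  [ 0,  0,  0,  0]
A Jordan chain for λ = 0 of length 2:
v_1 = (3, 1, -2, 0)ᵀ
v_2 = (1, 0, 0, 0)ᵀ

Let N = A − (0)·I. We want v_2 with N^2 v_2 = 0 but N^1 v_2 ≠ 0; then v_{j-1} := N · v_j for j = 2, …, 2.

Pick v_2 = (1, 0, 0, 0)ᵀ.
Then v_1 = N · v_2 = (3, 1, -2, 0)ᵀ.

Sanity check: (A − (0)·I) v_1 = (0, 0, 0, 0)ᵀ = 0. ✓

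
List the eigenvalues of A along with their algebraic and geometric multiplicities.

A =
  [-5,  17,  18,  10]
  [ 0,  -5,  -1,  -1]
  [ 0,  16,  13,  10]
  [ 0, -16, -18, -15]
λ = -5: alg = 3, geom = 1; λ = 3: alg = 1, geom = 1

Step 1 — factor the characteristic polynomial to read off the algebraic multiplicities:
  χ_A(x) = (x - 3)*(x + 5)^3

Step 2 — compute geometric multiplicities via the rank-nullity identity g(λ) = n − rank(A − λI):
  rank(A − (-5)·I) = 3, so dim ker(A − (-5)·I) = n − 3 = 1
  rank(A − (3)·I) = 3, so dim ker(A − (3)·I) = n − 3 = 1

Summary:
  λ = -5: algebraic multiplicity = 3, geometric multiplicity = 1
  λ = 3: algebraic multiplicity = 1, geometric multiplicity = 1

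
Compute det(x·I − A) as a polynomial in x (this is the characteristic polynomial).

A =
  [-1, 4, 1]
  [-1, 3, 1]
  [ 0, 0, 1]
x^3 - 3*x^2 + 3*x - 1

Expanding det(x·I − A) (e.g. by cofactor expansion or by noting that A is similar to its Jordan form J, which has the same characteristic polynomial as A) gives
  χ_A(x) = x^3 - 3*x^2 + 3*x - 1
which factors as (x - 1)^3. The eigenvalues (with algebraic multiplicities) are λ = 1 with multiplicity 3.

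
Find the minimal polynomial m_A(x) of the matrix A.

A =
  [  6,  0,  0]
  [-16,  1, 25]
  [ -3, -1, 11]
x^3 - 18*x^2 + 108*x - 216

The characteristic polynomial is χ_A(x) = (x - 6)^3, so the eigenvalues are known. The minimal polynomial is
  m_A(x) = Π_λ (x − λ)^{k_λ}
where k_λ is the size of the *largest* Jordan block for λ (equivalently, the smallest k with (A − λI)^k v = 0 for every generalised eigenvector v of λ).

  λ = 6: largest Jordan block has size 3, contributing (x − 6)^3

So m_A(x) = (x - 6)^3 = x^3 - 18*x^2 + 108*x - 216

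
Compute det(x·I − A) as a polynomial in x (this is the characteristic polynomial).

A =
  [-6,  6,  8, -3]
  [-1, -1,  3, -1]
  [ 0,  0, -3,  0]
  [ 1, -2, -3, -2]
x^4 + 12*x^3 + 54*x^2 + 108*x + 81

Expanding det(x·I − A) (e.g. by cofactor expansion or by noting that A is similar to its Jordan form J, which has the same characteristic polynomial as A) gives
  χ_A(x) = x^4 + 12*x^3 + 54*x^2 + 108*x + 81
which factors as (x + 3)^4. The eigenvalues (with algebraic multiplicities) are λ = -3 with multiplicity 4.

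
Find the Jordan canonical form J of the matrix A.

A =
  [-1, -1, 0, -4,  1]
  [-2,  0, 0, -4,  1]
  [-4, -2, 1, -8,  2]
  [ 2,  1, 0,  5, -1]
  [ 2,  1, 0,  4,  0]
J_2(1) ⊕ J_1(1) ⊕ J_1(1) ⊕ J_1(1)

The characteristic polynomial is
  det(x·I − A) = x^5 - 5*x^4 + 10*x^3 - 10*x^2 + 5*x - 1 = (x - 1)^5

Eigenvalues and multiplicities (the geometric multiplicity of λ is n − rank(A − λI), which equals the number of Jordan blocks for λ):
  λ = 1: algebraic multiplicity = 5, geometric multiplicity = 4

Determining the block sizes for each eigenvalue:
  λ = 1: 4 blocks summing to 5 forces exactly one block of size 2 and the rest size 1 → block sizes [2, 1, 1, 1]

Assembling the blocks gives a Jordan form
J =
  [1, 1, 0, 0, 0]
  [0, 1, 0, 0, 0]
  [0, 0, 1, 0, 0]
  [0, 0, 0, 1, 0]
  [0, 0, 0, 0, 1]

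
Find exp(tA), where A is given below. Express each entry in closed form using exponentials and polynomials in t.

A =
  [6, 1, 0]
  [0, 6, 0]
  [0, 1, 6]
e^{tA} =
  [exp(6*t), t*exp(6*t), 0]
  [0, exp(6*t), 0]
  [0, t*exp(6*t), exp(6*t)]

Strategy: write A = P · J · P⁻¹ where J is a Jordan canonical form, so e^{tA} = P · e^{tJ} · P⁻¹, and e^{tJ} can be computed block-by-block.

A has Jordan form
J =
  [6, 1, 0]
  [0, 6, 0]
  [0, 0, 6]
(up to reordering of blocks).

Per-block formulas:
  For a 1×1 block at λ = 6: exp(t · [6]) = [e^(6t)].
  For a 2×2 Jordan block J_2(6): exp(t · J_2(6)) = e^(6t)·(I + t·N), where N is the 2×2 nilpotent shift.

After assembling e^{tJ} and conjugating by P, we get:

e^{tA} =
  [exp(6*t), t*exp(6*t), 0]
  [0, exp(6*t), 0]
  [0, t*exp(6*t), exp(6*t)]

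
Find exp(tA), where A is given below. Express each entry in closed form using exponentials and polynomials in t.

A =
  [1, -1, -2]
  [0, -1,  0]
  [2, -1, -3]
e^{tA} =
  [2*t*exp(-t) + exp(-t), -t*exp(-t), -2*t*exp(-t)]
  [0, exp(-t), 0]
  [2*t*exp(-t), -t*exp(-t), -2*t*exp(-t) + exp(-t)]

Strategy: write A = P · J · P⁻¹ where J is a Jordan canonical form, so e^{tA} = P · e^{tJ} · P⁻¹, and e^{tJ} can be computed block-by-block.

A has Jordan form
J =
  [-1,  1,  0]
  [ 0, -1,  0]
  [ 0,  0, -1]
(up to reordering of blocks).

Per-block formulas:
  For a 1×1 block at λ = -1: exp(t · [-1]) = [e^(-1t)].
  For a 2×2 Jordan block J_2(-1): exp(t · J_2(-1)) = e^(-1t)·(I + t·N), where N is the 2×2 nilpotent shift.

After assembling e^{tJ} and conjugating by P, we get:

e^{tA} =
  [2*t*exp(-t) + exp(-t), -t*exp(-t), -2*t*exp(-t)]
  [0, exp(-t), 0]
  [2*t*exp(-t), -t*exp(-t), -2*t*exp(-t) + exp(-t)]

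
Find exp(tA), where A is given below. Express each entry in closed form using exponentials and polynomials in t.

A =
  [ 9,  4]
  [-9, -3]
e^{tA} =
  [6*t*exp(3*t) + exp(3*t), 4*t*exp(3*t)]
  [-9*t*exp(3*t), -6*t*exp(3*t) + exp(3*t)]

Strategy: write A = P · J · P⁻¹ where J is a Jordan canonical form, so e^{tA} = P · e^{tJ} · P⁻¹, and e^{tJ} can be computed block-by-block.

A has Jordan form
J =
  [3, 1]
  [0, 3]
(up to reordering of blocks).

Per-block formulas:
  For a 2×2 Jordan block J_2(3): exp(t · J_2(3)) = e^(3t)·(I + t·N), where N is the 2×2 nilpotent shift.

After assembling e^{tJ} and conjugating by P, we get:

e^{tA} =
  [6*t*exp(3*t) + exp(3*t), 4*t*exp(3*t)]
  [-9*t*exp(3*t), -6*t*exp(3*t) + exp(3*t)]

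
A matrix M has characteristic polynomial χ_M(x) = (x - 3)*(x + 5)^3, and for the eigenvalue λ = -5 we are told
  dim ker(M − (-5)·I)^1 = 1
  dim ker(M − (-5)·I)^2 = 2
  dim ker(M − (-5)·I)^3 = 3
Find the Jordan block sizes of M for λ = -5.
Block sizes for λ = -5: [3]

From the dimensions of kernels of powers, the number of Jordan blocks of size at least j is d_j − d_{j−1} where d_j = dim ker(N^j) (with d_0 = 0). Computing the differences gives [1, 1, 1].
The number of blocks of size exactly k is (#blocks of size ≥ k) − (#blocks of size ≥ k + 1), so the partition is: 1 block(s) of size 3.
In nonincreasing order the block sizes are [3].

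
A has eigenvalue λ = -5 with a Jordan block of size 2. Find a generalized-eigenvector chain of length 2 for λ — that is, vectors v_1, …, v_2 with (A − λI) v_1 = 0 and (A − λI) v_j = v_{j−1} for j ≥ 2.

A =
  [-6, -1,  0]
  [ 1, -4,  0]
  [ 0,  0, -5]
A Jordan chain for λ = -5 of length 2:
v_1 = (-1, 1, 0)ᵀ
v_2 = (1, 0, 0)ᵀ

Let N = A − (-5)·I. We want v_2 with N^2 v_2 = 0 but N^1 v_2 ≠ 0; then v_{j-1} := N · v_j for j = 2, …, 2.

Pick v_2 = (1, 0, 0)ᵀ.
Then v_1 = N · v_2 = (-1, 1, 0)ᵀ.

Sanity check: (A − (-5)·I) v_1 = (0, 0, 0)ᵀ = 0. ✓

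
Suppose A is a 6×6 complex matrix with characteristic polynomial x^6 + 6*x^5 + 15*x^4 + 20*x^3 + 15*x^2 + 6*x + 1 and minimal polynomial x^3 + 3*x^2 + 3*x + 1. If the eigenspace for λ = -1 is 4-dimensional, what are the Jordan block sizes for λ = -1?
Block sizes for λ = -1: [3, 1, 1, 1]

Step 1 — from the characteristic polynomial, algebraic multiplicity of λ = -1 is 6. From dim ker(A − (-1)·I) = 4, there are exactly 4 Jordan blocks for λ = -1.
Step 2 — from the minimal polynomial, the factor (x + 1)^3 tells us the largest block for λ = -1 has size 3.
Step 3 — with total size 6, 4 blocks, and largest block 3, the block sizes (in nonincreasing order) are [3, 1, 1, 1].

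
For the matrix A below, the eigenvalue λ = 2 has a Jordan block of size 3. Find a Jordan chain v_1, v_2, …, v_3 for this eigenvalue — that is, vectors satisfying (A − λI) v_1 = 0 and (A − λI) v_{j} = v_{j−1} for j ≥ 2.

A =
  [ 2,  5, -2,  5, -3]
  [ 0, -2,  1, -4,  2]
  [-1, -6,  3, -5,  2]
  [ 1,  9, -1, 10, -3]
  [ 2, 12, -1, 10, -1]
A Jordan chain for λ = 2 of length 3:
v_1 = (1, -1, 0, 1, 0)ᵀ
v_2 = (-2, 1, 1, -1, -1)ᵀ
v_3 = (0, 0, 1, 0, 0)ᵀ

Let N = A − (2)·I. We want v_3 with N^3 v_3 = 0 but N^2 v_3 ≠ 0; then v_{j-1} := N · v_j for j = 3, …, 2.

Pick v_3 = (0, 0, 1, 0, 0)ᵀ.
Then v_2 = N · v_3 = (-2, 1, 1, -1, -1)ᵀ.
Then v_1 = N · v_2 = (1, -1, 0, 1, 0)ᵀ.

Sanity check: (A − (2)·I) v_1 = (0, 0, 0, 0, 0)ᵀ = 0. ✓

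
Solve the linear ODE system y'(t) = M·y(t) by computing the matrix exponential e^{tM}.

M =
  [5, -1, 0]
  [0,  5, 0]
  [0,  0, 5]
e^{tM} =
  [exp(5*t), -t*exp(5*t), 0]
  [0, exp(5*t), 0]
  [0, 0, exp(5*t)]

Strategy: write M = P · J · P⁻¹ where J is a Jordan canonical form, so e^{tM} = P · e^{tJ} · P⁻¹, and e^{tJ} can be computed block-by-block.

M has Jordan form
J =
  [5, 1, 0]
  [0, 5, 0]
  [0, 0, 5]
(up to reordering of blocks).

Per-block formulas:
  For a 1×1 block at λ = 5: exp(t · [5]) = [e^(5t)].
  For a 2×2 Jordan block J_2(5): exp(t · J_2(5)) = e^(5t)·(I + t·N), where N is the 2×2 nilpotent shift.

After assembling e^{tJ} and conjugating by P, we get:

e^{tM} =
  [exp(5*t), -t*exp(5*t), 0]
  [0, exp(5*t), 0]
  [0, 0, exp(5*t)]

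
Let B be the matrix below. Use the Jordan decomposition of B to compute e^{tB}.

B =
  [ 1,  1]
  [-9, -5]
e^{tB} =
  [3*t*exp(-2*t) + exp(-2*t), t*exp(-2*t)]
  [-9*t*exp(-2*t), -3*t*exp(-2*t) + exp(-2*t)]

Strategy: write B = P · J · P⁻¹ where J is a Jordan canonical form, so e^{tB} = P · e^{tJ} · P⁻¹, and e^{tJ} can be computed block-by-block.

B has Jordan form
J =
  [-2,  1]
  [ 0, -2]
(up to reordering of blocks).

Per-block formulas:
  For a 2×2 Jordan block J_2(-2): exp(t · J_2(-2)) = e^(-2t)·(I + t·N), where N is the 2×2 nilpotent shift.

After assembling e^{tJ} and conjugating by P, we get:

e^{tB} =
  [3*t*exp(-2*t) + exp(-2*t), t*exp(-2*t)]
  [-9*t*exp(-2*t), -3*t*exp(-2*t) + exp(-2*t)]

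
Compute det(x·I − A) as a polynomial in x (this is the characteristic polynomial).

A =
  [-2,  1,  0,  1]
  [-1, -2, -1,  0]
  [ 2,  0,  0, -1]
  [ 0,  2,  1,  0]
x^4 + 4*x^3 + 6*x^2 + 4*x + 1

Expanding det(x·I − A) (e.g. by cofactor expansion or by noting that A is similar to its Jordan form J, which has the same characteristic polynomial as A) gives
  χ_A(x) = x^4 + 4*x^3 + 6*x^2 + 4*x + 1
which factors as (x + 1)^4. The eigenvalues (with algebraic multiplicities) are λ = -1 with multiplicity 4.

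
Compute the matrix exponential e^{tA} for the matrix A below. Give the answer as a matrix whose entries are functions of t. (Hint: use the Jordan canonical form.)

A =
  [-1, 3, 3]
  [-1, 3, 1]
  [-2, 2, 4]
e^{tA} =
  [-3*t*exp(2*t) + exp(2*t), 3*t*exp(2*t), 3*t*exp(2*t)]
  [-t*exp(2*t), t*exp(2*t) + exp(2*t), t*exp(2*t)]
  [-2*t*exp(2*t), 2*t*exp(2*t), 2*t*exp(2*t) + exp(2*t)]

Strategy: write A = P · J · P⁻¹ where J is a Jordan canonical form, so e^{tA} = P · e^{tJ} · P⁻¹, and e^{tJ} can be computed block-by-block.

A has Jordan form
J =
  [2, 1, 0]
  [0, 2, 0]
  [0, 0, 2]
(up to reordering of blocks).

Per-block formulas:
  For a 2×2 Jordan block J_2(2): exp(t · J_2(2)) = e^(2t)·(I + t·N), where N is the 2×2 nilpotent shift.
  For a 1×1 block at λ = 2: exp(t · [2]) = [e^(2t)].

After assembling e^{tJ} and conjugating by P, we get:

e^{tA} =
  [-3*t*exp(2*t) + exp(2*t), 3*t*exp(2*t), 3*t*exp(2*t)]
  [-t*exp(2*t), t*exp(2*t) + exp(2*t), t*exp(2*t)]
  [-2*t*exp(2*t), 2*t*exp(2*t), 2*t*exp(2*t) + exp(2*t)]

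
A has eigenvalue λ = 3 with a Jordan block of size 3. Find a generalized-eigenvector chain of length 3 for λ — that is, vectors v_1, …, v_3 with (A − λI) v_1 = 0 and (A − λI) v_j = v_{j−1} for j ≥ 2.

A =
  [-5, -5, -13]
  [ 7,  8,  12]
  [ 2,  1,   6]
A Jordan chain for λ = 3 of length 3:
v_1 = (3, 3, -3)ᵀ
v_2 = (-8, 7, 2)ᵀ
v_3 = (1, 0, 0)ᵀ

Let N = A − (3)·I. We want v_3 with N^3 v_3 = 0 but N^2 v_3 ≠ 0; then v_{j-1} := N · v_j for j = 3, …, 2.

Pick v_3 = (1, 0, 0)ᵀ.
Then v_2 = N · v_3 = (-8, 7, 2)ᵀ.
Then v_1 = N · v_2 = (3, 3, -3)ᵀ.

Sanity check: (A − (3)·I) v_1 = (0, 0, 0)ᵀ = 0. ✓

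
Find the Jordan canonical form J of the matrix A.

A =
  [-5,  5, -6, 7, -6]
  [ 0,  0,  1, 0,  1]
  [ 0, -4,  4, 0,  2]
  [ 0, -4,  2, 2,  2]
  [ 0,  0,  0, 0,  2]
J_1(-5) ⊕ J_2(2) ⊕ J_1(2) ⊕ J_1(2)

The characteristic polynomial is
  det(x·I − A) = x^5 - 3*x^4 - 16*x^3 + 88*x^2 - 144*x + 80 = (x - 2)^4*(x + 5)

Eigenvalues and multiplicities (the geometric multiplicity of λ is n − rank(A − λI), which equals the number of Jordan blocks for λ):
  λ = -5: algebraic multiplicity = 1, geometric multiplicity = 1
  λ = 2: algebraic multiplicity = 4, geometric multiplicity = 3

Determining the block sizes for each eigenvalue:
  λ = -5: one block (gm = 1), so the single block has size am = 1 → block sizes [1]
  λ = 2: 3 blocks summing to 4 forces exactly one block of size 2 and the rest size 1 → block sizes [2, 1, 1]

Assembling the blocks gives a Jordan form
J =
  [-5, 0, 0, 0, 0]
  [ 0, 2, 1, 0, 0]
  [ 0, 0, 2, 0, 0]
  [ 0, 0, 0, 2, 0]
  [ 0, 0, 0, 0, 2]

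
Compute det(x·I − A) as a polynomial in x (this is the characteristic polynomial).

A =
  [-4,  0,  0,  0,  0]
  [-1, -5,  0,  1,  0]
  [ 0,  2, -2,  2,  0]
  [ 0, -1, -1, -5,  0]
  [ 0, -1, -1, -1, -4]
x^5 + 20*x^4 + 160*x^3 + 640*x^2 + 1280*x + 1024

Expanding det(x·I − A) (e.g. by cofactor expansion or by noting that A is similar to its Jordan form J, which has the same characteristic polynomial as A) gives
  χ_A(x) = x^5 + 20*x^4 + 160*x^3 + 640*x^2 + 1280*x + 1024
which factors as (x + 4)^5. The eigenvalues (with algebraic multiplicities) are λ = -4 with multiplicity 5.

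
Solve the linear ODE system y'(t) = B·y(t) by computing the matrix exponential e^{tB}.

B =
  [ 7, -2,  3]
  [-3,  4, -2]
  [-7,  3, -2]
e^{tB} =
  [t^2*exp(3*t)/2 + 4*t*exp(3*t) + exp(3*t), -t^2*exp(3*t)/2 - 2*t*exp(3*t), t^2*exp(3*t)/2 + 3*t*exp(3*t)]
  [-t^2*exp(3*t)/2 - 3*t*exp(3*t), t^2*exp(3*t)/2 + t*exp(3*t) + exp(3*t), -t^2*exp(3*t)/2 - 2*t*exp(3*t)]
  [-t^2*exp(3*t) - 7*t*exp(3*t), t^2*exp(3*t) + 3*t*exp(3*t), -t^2*exp(3*t) - 5*t*exp(3*t) + exp(3*t)]

Strategy: write B = P · J · P⁻¹ where J is a Jordan canonical form, so e^{tB} = P · e^{tJ} · P⁻¹, and e^{tJ} can be computed block-by-block.

B has Jordan form
J =
  [3, 1, 0]
  [0, 3, 1]
  [0, 0, 3]
(up to reordering of blocks).

Per-block formulas:
  For a 3×3 Jordan block J_3(3): exp(t · J_3(3)) = e^(3t)·(I + t·N + (t^2/2)·N^2), where N is the 3×3 nilpotent shift.

After assembling e^{tJ} and conjugating by P, we get:

e^{tB} =
  [t^2*exp(3*t)/2 + 4*t*exp(3*t) + exp(3*t), -t^2*exp(3*t)/2 - 2*t*exp(3*t), t^2*exp(3*t)/2 + 3*t*exp(3*t)]
  [-t^2*exp(3*t)/2 - 3*t*exp(3*t), t^2*exp(3*t)/2 + t*exp(3*t) + exp(3*t), -t^2*exp(3*t)/2 - 2*t*exp(3*t)]
  [-t^2*exp(3*t) - 7*t*exp(3*t), t^2*exp(3*t) + 3*t*exp(3*t), -t^2*exp(3*t) - 5*t*exp(3*t) + exp(3*t)]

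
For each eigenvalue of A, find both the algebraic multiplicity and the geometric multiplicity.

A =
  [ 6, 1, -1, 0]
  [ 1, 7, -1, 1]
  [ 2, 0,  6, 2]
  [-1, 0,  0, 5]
λ = 6: alg = 4, geom = 2

Step 1 — factor the characteristic polynomial to read off the algebraic multiplicities:
  χ_A(x) = (x - 6)^4

Step 2 — compute geometric multiplicities via the rank-nullity identity g(λ) = n − rank(A − λI):
  rank(A − (6)·I) = 2, so dim ker(A − (6)·I) = n − 2 = 2

Summary:
  λ = 6: algebraic multiplicity = 4, geometric multiplicity = 2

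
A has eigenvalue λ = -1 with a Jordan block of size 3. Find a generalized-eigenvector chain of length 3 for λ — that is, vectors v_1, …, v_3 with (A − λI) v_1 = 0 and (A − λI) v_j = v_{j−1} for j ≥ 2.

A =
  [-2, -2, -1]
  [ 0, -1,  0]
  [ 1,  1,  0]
A Jordan chain for λ = -1 of length 3:
v_1 = (1, 0, -1)ᵀ
v_2 = (-2, 0, 1)ᵀ
v_3 = (0, 1, 0)ᵀ

Let N = A − (-1)·I. We want v_3 with N^3 v_3 = 0 but N^2 v_3 ≠ 0; then v_{j-1} := N · v_j for j = 3, …, 2.

Pick v_3 = (0, 1, 0)ᵀ.
Then v_2 = N · v_3 = (-2, 0, 1)ᵀ.
Then v_1 = N · v_2 = (1, 0, -1)ᵀ.

Sanity check: (A − (-1)·I) v_1 = (0, 0, 0)ᵀ = 0. ✓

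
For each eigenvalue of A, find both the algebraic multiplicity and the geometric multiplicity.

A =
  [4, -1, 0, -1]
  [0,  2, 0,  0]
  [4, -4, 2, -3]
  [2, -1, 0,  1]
λ = 2: alg = 3, geom = 2; λ = 3: alg = 1, geom = 1

Step 1 — factor the characteristic polynomial to read off the algebraic multiplicities:
  χ_A(x) = (x - 3)*(x - 2)^3

Step 2 — compute geometric multiplicities via the rank-nullity identity g(λ) = n − rank(A − λI):
  rank(A − (2)·I) = 2, so dim ker(A − (2)·I) = n − 2 = 2
  rank(A − (3)·I) = 3, so dim ker(A − (3)·I) = n − 3 = 1

Summary:
  λ = 2: algebraic multiplicity = 3, geometric multiplicity = 2
  λ = 3: algebraic multiplicity = 1, geometric multiplicity = 1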